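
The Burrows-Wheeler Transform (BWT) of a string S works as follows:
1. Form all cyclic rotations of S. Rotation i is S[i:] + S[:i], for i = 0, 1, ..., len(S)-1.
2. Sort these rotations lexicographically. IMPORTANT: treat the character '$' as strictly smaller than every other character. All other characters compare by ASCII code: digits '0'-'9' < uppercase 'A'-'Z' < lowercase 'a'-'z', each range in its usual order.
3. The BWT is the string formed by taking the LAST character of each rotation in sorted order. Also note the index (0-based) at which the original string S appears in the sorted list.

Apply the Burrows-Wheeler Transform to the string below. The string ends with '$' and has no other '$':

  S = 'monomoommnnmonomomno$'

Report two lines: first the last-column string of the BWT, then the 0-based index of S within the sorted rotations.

All 21 rotations (rotation i = S[i:]+S[:i]):
  rot[0] = monomoommnnmonomomno$
  rot[1] = onomoommnnmonomomno$m
  rot[2] = nomoommnnmonomomno$mo
  rot[3] = omoommnnmonomomno$mon
  rot[4] = moommnnmonomomno$mono
  rot[5] = oommnnmonomomno$monom
  rot[6] = ommnnmonomomno$monomo
  rot[7] = mmnnmonomomno$monomoo
  rot[8] = mnnmonomomno$monomoom
  rot[9] = nnmonomomno$monomoomm
  rot[10] = nmonomomno$monomoommn
  rot[11] = monomomno$monomoommnn
  rot[12] = onomomno$monomoommnnm
  rot[13] = nomomno$monomoommnnmo
  rot[14] = omomno$monomoommnnmon
  rot[15] = momno$monomoommnnmono
  rot[16] = omno$monomoommnnmonom
  rot[17] = mno$monomoommnnmonomo
  rot[18] = no$monomoommnnmonomom
  rot[19] = o$monomoommnnmonomomn
  rot[20] = $monomoommnnmonomomno
Sorted (with $ < everything):
  sorted[0] = $monomoommnnmonomomno  (last char: 'o')
  sorted[1] = mmnnmonomomno$monomoo  (last char: 'o')
  sorted[2] = mnnmonomomno$monomoom  (last char: 'm')
  sorted[3] = mno$monomoommnnmonomo  (last char: 'o')
  sorted[4] = momno$monomoommnnmono  (last char: 'o')
  sorted[5] = monomomno$monomoommnn  (last char: 'n')
  sorted[6] = monomoommnnmonomomno$  (last char: '$')
  sorted[7] = moommnnmonomomno$mono  (last char: 'o')
  sorted[8] = nmonomomno$monomoommn  (last char: 'n')
  sorted[9] = nnmonomomno$monomoomm  (last char: 'm')
  sorted[10] = no$monomoommnnmonomom  (last char: 'm')
  sorted[11] = nomomno$monomoommnnmo  (last char: 'o')
  sorted[12] = nomoommnnmonomomno$mo  (last char: 'o')
  sorted[13] = o$monomoommnnmonomomn  (last char: 'n')
  sorted[14] = ommnnmonomomno$monomo  (last char: 'o')
  sorted[15] = omno$monomoommnnmonom  (last char: 'm')
  sorted[16] = omomno$monomoommnnmon  (last char: 'n')
  sorted[17] = omoommnnmonomomno$mon  (last char: 'n')
  sorted[18] = onomomno$monomoommnnm  (last char: 'm')
  sorted[19] = onomoommnnmonomomno$m  (last char: 'm')
  sorted[20] = oommnnmonomomno$monom  (last char: 'm')
Last column: oomoon$onmmoonomnnmmm
Original string S is at sorted index 6

Answer: oomoon$onmmoonomnnmmm
6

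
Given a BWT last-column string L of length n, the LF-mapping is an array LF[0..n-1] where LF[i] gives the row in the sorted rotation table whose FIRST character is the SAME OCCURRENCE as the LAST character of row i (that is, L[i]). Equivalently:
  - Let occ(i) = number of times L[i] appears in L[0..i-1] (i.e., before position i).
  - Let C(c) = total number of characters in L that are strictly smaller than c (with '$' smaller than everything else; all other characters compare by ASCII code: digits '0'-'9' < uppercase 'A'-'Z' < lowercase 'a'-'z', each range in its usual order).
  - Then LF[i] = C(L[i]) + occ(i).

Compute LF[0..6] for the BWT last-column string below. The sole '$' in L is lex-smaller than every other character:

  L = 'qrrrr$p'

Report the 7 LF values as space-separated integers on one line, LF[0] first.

Answer: 2 3 4 5 6 0 1

Derivation:
Char counts: '$':1, 'p':1, 'q':1, 'r':4
C (first-col start): C('$')=0, C('p')=1, C('q')=2, C('r')=3
L[0]='q': occ=0, LF[0]=C('q')+0=2+0=2
L[1]='r': occ=0, LF[1]=C('r')+0=3+0=3
L[2]='r': occ=1, LF[2]=C('r')+1=3+1=4
L[3]='r': occ=2, LF[3]=C('r')+2=3+2=5
L[4]='r': occ=3, LF[4]=C('r')+3=3+3=6
L[5]='$': occ=0, LF[5]=C('$')+0=0+0=0
L[6]='p': occ=0, LF[6]=C('p')+0=1+0=1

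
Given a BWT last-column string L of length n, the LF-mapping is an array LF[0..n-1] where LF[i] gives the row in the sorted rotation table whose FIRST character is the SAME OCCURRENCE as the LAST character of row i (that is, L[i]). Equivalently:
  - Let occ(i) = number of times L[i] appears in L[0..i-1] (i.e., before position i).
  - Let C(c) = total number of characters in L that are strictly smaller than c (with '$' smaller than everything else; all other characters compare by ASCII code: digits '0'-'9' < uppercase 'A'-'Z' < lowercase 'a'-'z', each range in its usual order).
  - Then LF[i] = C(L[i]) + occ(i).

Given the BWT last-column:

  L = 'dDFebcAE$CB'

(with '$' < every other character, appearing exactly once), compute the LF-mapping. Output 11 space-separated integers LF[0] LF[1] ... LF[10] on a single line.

Answer: 9 4 6 10 7 8 1 5 0 3 2

Derivation:
Char counts: '$':1, 'A':1, 'B':1, 'C':1, 'D':1, 'E':1, 'F':1, 'b':1, 'c':1, 'd':1, 'e':1
C (first-col start): C('$')=0, C('A')=1, C('B')=2, C('C')=3, C('D')=4, C('E')=5, C('F')=6, C('b')=7, C('c')=8, C('d')=9, C('e')=10
L[0]='d': occ=0, LF[0]=C('d')+0=9+0=9
L[1]='D': occ=0, LF[1]=C('D')+0=4+0=4
L[2]='F': occ=0, LF[2]=C('F')+0=6+0=6
L[3]='e': occ=0, LF[3]=C('e')+0=10+0=10
L[4]='b': occ=0, LF[4]=C('b')+0=7+0=7
L[5]='c': occ=0, LF[5]=C('c')+0=8+0=8
L[6]='A': occ=0, LF[6]=C('A')+0=1+0=1
L[7]='E': occ=0, LF[7]=C('E')+0=5+0=5
L[8]='$': occ=0, LF[8]=C('$')+0=0+0=0
L[9]='C': occ=0, LF[9]=C('C')+0=3+0=3
L[10]='B': occ=0, LF[10]=C('B')+0=2+0=2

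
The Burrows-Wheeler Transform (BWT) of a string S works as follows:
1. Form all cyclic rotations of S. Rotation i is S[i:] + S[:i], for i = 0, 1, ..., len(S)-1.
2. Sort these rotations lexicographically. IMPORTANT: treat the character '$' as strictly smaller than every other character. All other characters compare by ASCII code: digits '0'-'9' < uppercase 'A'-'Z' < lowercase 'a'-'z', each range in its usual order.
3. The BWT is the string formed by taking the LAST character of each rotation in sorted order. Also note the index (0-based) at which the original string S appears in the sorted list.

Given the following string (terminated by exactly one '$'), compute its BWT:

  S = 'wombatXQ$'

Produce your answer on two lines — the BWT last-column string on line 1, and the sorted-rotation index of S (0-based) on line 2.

All 9 rotations (rotation i = S[i:]+S[:i]):
  rot[0] = wombatXQ$
  rot[1] = ombatXQ$w
  rot[2] = mbatXQ$wo
  rot[3] = batXQ$wom
  rot[4] = atXQ$womb
  rot[5] = tXQ$womba
  rot[6] = XQ$wombat
  rot[7] = Q$wombatX
  rot[8] = $wombatXQ
Sorted (with $ < everything):
  sorted[0] = $wombatXQ  (last char: 'Q')
  sorted[1] = Q$wombatX  (last char: 'X')
  sorted[2] = XQ$wombat  (last char: 't')
  sorted[3] = atXQ$womb  (last char: 'b')
  sorted[4] = batXQ$wom  (last char: 'm')
  sorted[5] = mbatXQ$wo  (last char: 'o')
  sorted[6] = ombatXQ$w  (last char: 'w')
  sorted[7] = tXQ$womba  (last char: 'a')
  sorted[8] = wombatXQ$  (last char: '$')
Last column: QXtbmowa$
Original string S is at sorted index 8

Answer: QXtbmowa$
8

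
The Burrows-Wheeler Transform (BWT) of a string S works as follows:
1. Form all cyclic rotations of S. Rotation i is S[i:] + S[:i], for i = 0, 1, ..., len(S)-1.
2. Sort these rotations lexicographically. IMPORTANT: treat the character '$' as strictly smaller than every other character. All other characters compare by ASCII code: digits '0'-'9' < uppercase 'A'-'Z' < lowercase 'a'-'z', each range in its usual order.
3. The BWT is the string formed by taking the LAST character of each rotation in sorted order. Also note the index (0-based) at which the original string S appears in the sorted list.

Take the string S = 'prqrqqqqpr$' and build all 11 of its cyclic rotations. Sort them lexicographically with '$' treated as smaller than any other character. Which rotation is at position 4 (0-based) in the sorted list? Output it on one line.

All 11 rotations (rotation i = S[i:]+S[:i]):
  rot[0] = prqrqqqqpr$
  rot[1] = rqrqqqqpr$p
  rot[2] = qrqqqqpr$pr
  rot[3] = rqqqqpr$prq
  rot[4] = qqqqpr$prqr
  rot[5] = qqqpr$prqrq
  rot[6] = qqpr$prqrqq
  rot[7] = qpr$prqrqqq
  rot[8] = pr$prqrqqqq
  rot[9] = r$prqrqqqqp
  rot[10] = $prqrqqqqpr
Sorted (with $ < everything):
  sorted[0] = $prqrqqqqpr
  sorted[1] = pr$prqrqqqq
  sorted[2] = prqrqqqqpr$
  sorted[3] = qpr$prqrqqq
  sorted[4] = qqpr$prqrqq
  sorted[5] = qqqpr$prqrq
  sorted[6] = qqqqpr$prqr
  sorted[7] = qrqqqqpr$pr
  sorted[8] = r$prqrqqqqp
  sorted[9] = rqqqqpr$prq
  sorted[10] = rqrqqqqpr$p
sorted[4] = qqpr$prqrqq

Answer: qqpr$prqrqq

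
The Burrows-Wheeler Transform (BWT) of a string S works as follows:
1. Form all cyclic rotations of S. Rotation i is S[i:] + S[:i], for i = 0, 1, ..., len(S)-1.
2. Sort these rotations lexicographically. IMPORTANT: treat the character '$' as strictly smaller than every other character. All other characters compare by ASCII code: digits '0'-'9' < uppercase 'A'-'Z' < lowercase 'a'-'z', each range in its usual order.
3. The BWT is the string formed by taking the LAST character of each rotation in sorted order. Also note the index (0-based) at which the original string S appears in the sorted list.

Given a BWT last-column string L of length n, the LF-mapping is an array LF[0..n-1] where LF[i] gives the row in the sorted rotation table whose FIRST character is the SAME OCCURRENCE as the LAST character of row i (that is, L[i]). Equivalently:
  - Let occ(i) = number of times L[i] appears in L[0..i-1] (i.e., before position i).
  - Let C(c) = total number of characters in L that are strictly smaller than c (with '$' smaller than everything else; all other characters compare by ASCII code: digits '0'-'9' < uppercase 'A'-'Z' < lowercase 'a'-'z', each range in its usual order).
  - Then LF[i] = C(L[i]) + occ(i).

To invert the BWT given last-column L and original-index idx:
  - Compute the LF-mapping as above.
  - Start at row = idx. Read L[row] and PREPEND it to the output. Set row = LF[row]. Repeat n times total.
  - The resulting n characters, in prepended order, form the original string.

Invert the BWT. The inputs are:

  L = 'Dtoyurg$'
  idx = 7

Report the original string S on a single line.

LF mapping: 1 5 3 7 6 4 2 0
Walk LF starting at row 7, prepending L[row]:
  step 1: row=7, L[7]='$', prepend. Next row=LF[7]=0
  step 2: row=0, L[0]='D', prepend. Next row=LF[0]=1
  step 3: row=1, L[1]='t', prepend. Next row=LF[1]=5
  step 4: row=5, L[5]='r', prepend. Next row=LF[5]=4
  step 5: row=4, L[4]='u', prepend. Next row=LF[4]=6
  step 6: row=6, L[6]='g', prepend. Next row=LF[6]=2
  step 7: row=2, L[2]='o', prepend. Next row=LF[2]=3
  step 8: row=3, L[3]='y', prepend. Next row=LF[3]=7
Reversed output: yogurtD$

Answer: yogurtD$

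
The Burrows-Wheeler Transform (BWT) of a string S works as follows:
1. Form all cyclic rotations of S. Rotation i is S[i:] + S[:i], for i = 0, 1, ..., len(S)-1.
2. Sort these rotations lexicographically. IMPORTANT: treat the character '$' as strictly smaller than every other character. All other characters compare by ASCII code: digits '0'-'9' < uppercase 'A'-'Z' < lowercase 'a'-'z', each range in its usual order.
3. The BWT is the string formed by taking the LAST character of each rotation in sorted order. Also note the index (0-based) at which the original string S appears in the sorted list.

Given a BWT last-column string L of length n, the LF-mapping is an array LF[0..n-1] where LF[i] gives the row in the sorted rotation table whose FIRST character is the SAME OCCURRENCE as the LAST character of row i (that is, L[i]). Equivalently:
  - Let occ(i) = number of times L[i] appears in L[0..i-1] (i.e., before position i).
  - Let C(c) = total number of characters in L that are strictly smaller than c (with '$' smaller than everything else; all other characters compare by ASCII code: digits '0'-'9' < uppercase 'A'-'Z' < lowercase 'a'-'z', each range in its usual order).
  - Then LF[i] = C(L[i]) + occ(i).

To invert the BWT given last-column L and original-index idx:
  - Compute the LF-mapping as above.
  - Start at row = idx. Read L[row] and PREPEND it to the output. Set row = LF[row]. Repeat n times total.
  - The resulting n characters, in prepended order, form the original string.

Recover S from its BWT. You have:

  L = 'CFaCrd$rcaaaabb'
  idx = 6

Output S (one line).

Answer: abracadabraCFC$

Derivation:
LF mapping: 1 3 4 2 13 12 0 14 11 5 6 7 8 9 10
Walk LF starting at row 6, prepending L[row]:
  step 1: row=6, L[6]='$', prepend. Next row=LF[6]=0
  step 2: row=0, L[0]='C', prepend. Next row=LF[0]=1
  step 3: row=1, L[1]='F', prepend. Next row=LF[1]=3
  step 4: row=3, L[3]='C', prepend. Next row=LF[3]=2
  step 5: row=2, L[2]='a', prepend. Next row=LF[2]=4
  step 6: row=4, L[4]='r', prepend. Next row=LF[4]=13
  step 7: row=13, L[13]='b', prepend. Next row=LF[13]=9
  step 8: row=9, L[9]='a', prepend. Next row=LF[9]=5
  step 9: row=5, L[5]='d', prepend. Next row=LF[5]=12
  step 10: row=12, L[12]='a', prepend. Next row=LF[12]=8
  step 11: row=8, L[8]='c', prepend. Next row=LF[8]=11
  step 12: row=11, L[11]='a', prepend. Next row=LF[11]=7
  step 13: row=7, L[7]='r', prepend. Next row=LF[7]=14
  step 14: row=14, L[14]='b', prepend. Next row=LF[14]=10
  step 15: row=10, L[10]='a', prepend. Next row=LF[10]=6
Reversed output: abracadabraCFC$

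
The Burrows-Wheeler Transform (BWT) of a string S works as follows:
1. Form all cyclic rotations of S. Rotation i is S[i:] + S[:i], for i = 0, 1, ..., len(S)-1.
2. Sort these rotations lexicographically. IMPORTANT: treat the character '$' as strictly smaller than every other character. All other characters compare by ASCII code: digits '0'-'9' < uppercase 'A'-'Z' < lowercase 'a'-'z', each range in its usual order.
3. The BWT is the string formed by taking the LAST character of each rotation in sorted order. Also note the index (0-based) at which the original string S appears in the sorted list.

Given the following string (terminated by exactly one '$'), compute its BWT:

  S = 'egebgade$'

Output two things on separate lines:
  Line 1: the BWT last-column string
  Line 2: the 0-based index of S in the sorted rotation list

Answer: egeadg$be
6

Derivation:
All 9 rotations (rotation i = S[i:]+S[:i]):
  rot[0] = egebgade$
  rot[1] = gebgade$e
  rot[2] = ebgade$eg
  rot[3] = bgade$ege
  rot[4] = gade$egeb
  rot[5] = ade$egebg
  rot[6] = de$egebga
  rot[7] = e$egebgad
  rot[8] = $egebgade
Sorted (with $ < everything):
  sorted[0] = $egebgade  (last char: 'e')
  sorted[1] = ade$egebg  (last char: 'g')
  sorted[2] = bgade$ege  (last char: 'e')
  sorted[3] = de$egebga  (last char: 'a')
  sorted[4] = e$egebgad  (last char: 'd')
  sorted[5] = ebgade$eg  (last char: 'g')
  sorted[6] = egebgade$  (last char: '$')
  sorted[7] = gade$egeb  (last char: 'b')
  sorted[8] = gebgade$e  (last char: 'e')
Last column: egeadg$be
Original string S is at sorted index 6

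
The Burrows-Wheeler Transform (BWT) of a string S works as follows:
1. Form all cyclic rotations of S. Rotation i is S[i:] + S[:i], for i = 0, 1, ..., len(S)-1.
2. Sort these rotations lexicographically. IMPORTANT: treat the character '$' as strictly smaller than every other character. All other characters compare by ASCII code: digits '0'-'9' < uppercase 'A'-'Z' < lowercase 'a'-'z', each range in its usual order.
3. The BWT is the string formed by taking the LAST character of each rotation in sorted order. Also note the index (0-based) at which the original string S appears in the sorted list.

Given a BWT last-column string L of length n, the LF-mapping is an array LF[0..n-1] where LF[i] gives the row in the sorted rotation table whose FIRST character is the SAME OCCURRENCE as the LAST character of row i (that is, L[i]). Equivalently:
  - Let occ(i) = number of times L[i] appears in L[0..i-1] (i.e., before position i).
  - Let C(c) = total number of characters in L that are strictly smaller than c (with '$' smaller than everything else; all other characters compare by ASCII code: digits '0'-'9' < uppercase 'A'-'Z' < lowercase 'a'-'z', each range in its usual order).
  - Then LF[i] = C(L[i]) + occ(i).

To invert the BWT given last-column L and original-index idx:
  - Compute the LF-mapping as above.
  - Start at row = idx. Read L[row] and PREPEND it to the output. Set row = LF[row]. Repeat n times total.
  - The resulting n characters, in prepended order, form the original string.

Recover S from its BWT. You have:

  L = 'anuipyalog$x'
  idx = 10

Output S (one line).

LF mapping: 1 6 9 4 8 11 2 5 7 3 0 10
Walk LF starting at row 10, prepending L[row]:
  step 1: row=10, L[10]='$', prepend. Next row=LF[10]=0
  step 2: row=0, L[0]='a', prepend. Next row=LF[0]=1
  step 3: row=1, L[1]='n', prepend. Next row=LF[1]=6
  step 4: row=6, L[6]='a', prepend. Next row=LF[6]=2
  step 5: row=2, L[2]='u', prepend. Next row=LF[2]=9
  step 6: row=9, L[9]='g', prepend. Next row=LF[9]=3
  step 7: row=3, L[3]='i', prepend. Next row=LF[3]=4
  step 8: row=4, L[4]='p', prepend. Next row=LF[4]=8
  step 9: row=8, L[8]='o', prepend. Next row=LF[8]=7
  step 10: row=7, L[7]='l', prepend. Next row=LF[7]=5
  step 11: row=5, L[5]='y', prepend. Next row=LF[5]=11
  step 12: row=11, L[11]='x', prepend. Next row=LF[11]=10
Reversed output: xylopiguana$

Answer: xylopiguana$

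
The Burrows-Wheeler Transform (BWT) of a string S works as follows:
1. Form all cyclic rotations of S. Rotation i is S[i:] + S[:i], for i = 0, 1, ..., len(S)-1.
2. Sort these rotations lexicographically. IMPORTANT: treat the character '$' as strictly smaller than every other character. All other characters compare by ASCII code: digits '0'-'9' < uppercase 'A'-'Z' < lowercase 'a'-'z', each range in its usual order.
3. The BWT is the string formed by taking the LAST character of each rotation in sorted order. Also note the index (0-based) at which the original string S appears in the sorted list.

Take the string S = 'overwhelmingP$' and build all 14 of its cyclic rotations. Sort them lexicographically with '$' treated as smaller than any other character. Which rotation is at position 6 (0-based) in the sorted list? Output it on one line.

Answer: ingP$overwhelm

Derivation:
All 14 rotations (rotation i = S[i:]+S[:i]):
  rot[0] = overwhelmingP$
  rot[1] = verwhelmingP$o
  rot[2] = erwhelmingP$ov
  rot[3] = rwhelmingP$ove
  rot[4] = whelmingP$over
  rot[5] = helmingP$overw
  rot[6] = elmingP$overwh
  rot[7] = lmingP$overwhe
  rot[8] = mingP$overwhel
  rot[9] = ingP$overwhelm
  rot[10] = ngP$overwhelmi
  rot[11] = gP$overwhelmin
  rot[12] = P$overwhelming
  rot[13] = $overwhelmingP
Sorted (with $ < everything):
  sorted[0] = $overwhelmingP
  sorted[1] = P$overwhelming
  sorted[2] = elmingP$overwh
  sorted[3] = erwhelmingP$ov
  sorted[4] = gP$overwhelmin
  sorted[5] = helmingP$overw
  sorted[6] = ingP$overwhelm
  sorted[7] = lmingP$overwhe
  sorted[8] = mingP$overwhel
  sorted[9] = ngP$overwhelmi
  sorted[10] = overwhelmingP$
  sorted[11] = rwhelmingP$ove
  sorted[12] = verwhelmingP$o
  sorted[13] = whelmingP$over
sorted[6] = ingP$overwhelm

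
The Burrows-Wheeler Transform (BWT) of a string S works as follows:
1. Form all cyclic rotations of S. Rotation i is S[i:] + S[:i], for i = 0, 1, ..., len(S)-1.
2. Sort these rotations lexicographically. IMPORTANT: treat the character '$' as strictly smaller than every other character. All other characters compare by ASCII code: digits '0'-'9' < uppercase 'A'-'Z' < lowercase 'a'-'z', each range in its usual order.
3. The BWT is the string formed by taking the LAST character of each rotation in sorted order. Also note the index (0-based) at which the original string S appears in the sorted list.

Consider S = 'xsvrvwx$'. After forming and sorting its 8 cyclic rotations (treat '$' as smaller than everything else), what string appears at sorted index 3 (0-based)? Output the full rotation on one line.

Answer: vrvwx$xs

Derivation:
All 8 rotations (rotation i = S[i:]+S[:i]):
  rot[0] = xsvrvwx$
  rot[1] = svrvwx$x
  rot[2] = vrvwx$xs
  rot[3] = rvwx$xsv
  rot[4] = vwx$xsvr
  rot[5] = wx$xsvrv
  rot[6] = x$xsvrvw
  rot[7] = $xsvrvwx
Sorted (with $ < everything):
  sorted[0] = $xsvrvwx
  sorted[1] = rvwx$xsv
  sorted[2] = svrvwx$x
  sorted[3] = vrvwx$xs
  sorted[4] = vwx$xsvr
  sorted[5] = wx$xsvrv
  sorted[6] = x$xsvrvw
  sorted[7] = xsvrvwx$
sorted[3] = vrvwx$xs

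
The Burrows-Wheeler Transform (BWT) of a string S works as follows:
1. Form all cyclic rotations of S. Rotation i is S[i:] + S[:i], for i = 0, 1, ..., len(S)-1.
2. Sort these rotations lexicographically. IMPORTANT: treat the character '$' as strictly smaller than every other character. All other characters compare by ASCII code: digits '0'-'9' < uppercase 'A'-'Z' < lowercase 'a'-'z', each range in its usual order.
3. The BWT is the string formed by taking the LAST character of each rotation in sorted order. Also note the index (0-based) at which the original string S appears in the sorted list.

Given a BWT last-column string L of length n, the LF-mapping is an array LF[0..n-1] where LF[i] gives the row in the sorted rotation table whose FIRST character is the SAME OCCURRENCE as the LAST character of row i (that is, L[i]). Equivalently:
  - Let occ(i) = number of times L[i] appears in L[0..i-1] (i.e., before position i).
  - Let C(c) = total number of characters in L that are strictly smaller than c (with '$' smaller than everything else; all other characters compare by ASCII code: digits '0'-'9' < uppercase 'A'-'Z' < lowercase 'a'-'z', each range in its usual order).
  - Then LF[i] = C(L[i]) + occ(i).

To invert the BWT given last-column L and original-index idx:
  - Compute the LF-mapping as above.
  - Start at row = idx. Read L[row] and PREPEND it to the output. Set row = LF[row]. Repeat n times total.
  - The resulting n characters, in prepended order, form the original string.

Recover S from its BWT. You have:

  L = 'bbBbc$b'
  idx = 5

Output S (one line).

LF mapping: 2 3 1 4 6 0 5
Walk LF starting at row 5, prepending L[row]:
  step 1: row=5, L[5]='$', prepend. Next row=LF[5]=0
  step 2: row=0, L[0]='b', prepend. Next row=LF[0]=2
  step 3: row=2, L[2]='B', prepend. Next row=LF[2]=1
  step 4: row=1, L[1]='b', prepend. Next row=LF[1]=3
  step 5: row=3, L[3]='b', prepend. Next row=LF[3]=4
  step 6: row=4, L[4]='c', prepend. Next row=LF[4]=6
  step 7: row=6, L[6]='b', prepend. Next row=LF[6]=5
Reversed output: bcbbBb$

Answer: bcbbBb$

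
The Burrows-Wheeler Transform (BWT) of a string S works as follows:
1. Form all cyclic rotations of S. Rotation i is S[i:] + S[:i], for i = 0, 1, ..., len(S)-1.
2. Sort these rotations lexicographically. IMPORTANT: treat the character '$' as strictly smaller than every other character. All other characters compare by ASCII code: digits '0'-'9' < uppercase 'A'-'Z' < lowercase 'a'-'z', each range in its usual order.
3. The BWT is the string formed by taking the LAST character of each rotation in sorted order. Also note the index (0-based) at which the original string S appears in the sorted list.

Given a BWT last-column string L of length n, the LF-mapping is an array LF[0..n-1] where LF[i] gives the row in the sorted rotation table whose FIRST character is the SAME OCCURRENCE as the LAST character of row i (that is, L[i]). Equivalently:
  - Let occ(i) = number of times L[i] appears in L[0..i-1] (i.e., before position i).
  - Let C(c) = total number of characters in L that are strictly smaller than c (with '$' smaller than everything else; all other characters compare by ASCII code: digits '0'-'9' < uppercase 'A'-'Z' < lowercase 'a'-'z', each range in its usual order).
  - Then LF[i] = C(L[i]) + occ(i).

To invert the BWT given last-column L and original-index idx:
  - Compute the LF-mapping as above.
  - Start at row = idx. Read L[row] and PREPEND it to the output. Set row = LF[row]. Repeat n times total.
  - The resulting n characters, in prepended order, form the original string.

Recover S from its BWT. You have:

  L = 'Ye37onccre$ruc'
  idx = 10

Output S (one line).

LF mapping: 3 7 1 2 10 9 4 5 11 8 0 12 13 6
Walk LF starting at row 10, prepending L[row]:
  step 1: row=10, L[10]='$', prepend. Next row=LF[10]=0
  step 2: row=0, L[0]='Y', prepend. Next row=LF[0]=3
  step 3: row=3, L[3]='7', prepend. Next row=LF[3]=2
  step 4: row=2, L[2]='3', prepend. Next row=LF[2]=1
  step 5: row=1, L[1]='e', prepend. Next row=LF[1]=7
  step 6: row=7, L[7]='c', prepend. Next row=LF[7]=5
  step 7: row=5, L[5]='n', prepend. Next row=LF[5]=9
  step 8: row=9, L[9]='e', prepend. Next row=LF[9]=8
  step 9: row=8, L[8]='r', prepend. Next row=LF[8]=11
  step 10: row=11, L[11]='r', prepend. Next row=LF[11]=12
  step 11: row=12, L[12]='u', prepend. Next row=LF[12]=13
  step 12: row=13, L[13]='c', prepend. Next row=LF[13]=6
  step 13: row=6, L[6]='c', prepend. Next row=LF[6]=4
  step 14: row=4, L[4]='o', prepend. Next row=LF[4]=10
Reversed output: occurrence37Y$

Answer: occurrence37Y$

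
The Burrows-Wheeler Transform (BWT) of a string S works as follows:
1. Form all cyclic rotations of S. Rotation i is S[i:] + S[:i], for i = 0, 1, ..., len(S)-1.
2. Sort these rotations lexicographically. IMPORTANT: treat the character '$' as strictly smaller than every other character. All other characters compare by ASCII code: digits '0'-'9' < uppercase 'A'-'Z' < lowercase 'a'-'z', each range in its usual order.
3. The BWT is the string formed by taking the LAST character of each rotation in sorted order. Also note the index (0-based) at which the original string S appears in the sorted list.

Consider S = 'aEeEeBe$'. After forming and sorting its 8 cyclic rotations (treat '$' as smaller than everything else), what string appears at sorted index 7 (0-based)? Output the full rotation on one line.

Answer: eEeBe$aE

Derivation:
All 8 rotations (rotation i = S[i:]+S[:i]):
  rot[0] = aEeEeBe$
  rot[1] = EeEeBe$a
  rot[2] = eEeBe$aE
  rot[3] = EeBe$aEe
  rot[4] = eBe$aEeE
  rot[5] = Be$aEeEe
  rot[6] = e$aEeEeB
  rot[7] = $aEeEeBe
Sorted (with $ < everything):
  sorted[0] = $aEeEeBe
  sorted[1] = Be$aEeEe
  sorted[2] = EeBe$aEe
  sorted[3] = EeEeBe$a
  sorted[4] = aEeEeBe$
  sorted[5] = e$aEeEeB
  sorted[6] = eBe$aEeE
  sorted[7] = eEeBe$aE
sorted[7] = eEeBe$aE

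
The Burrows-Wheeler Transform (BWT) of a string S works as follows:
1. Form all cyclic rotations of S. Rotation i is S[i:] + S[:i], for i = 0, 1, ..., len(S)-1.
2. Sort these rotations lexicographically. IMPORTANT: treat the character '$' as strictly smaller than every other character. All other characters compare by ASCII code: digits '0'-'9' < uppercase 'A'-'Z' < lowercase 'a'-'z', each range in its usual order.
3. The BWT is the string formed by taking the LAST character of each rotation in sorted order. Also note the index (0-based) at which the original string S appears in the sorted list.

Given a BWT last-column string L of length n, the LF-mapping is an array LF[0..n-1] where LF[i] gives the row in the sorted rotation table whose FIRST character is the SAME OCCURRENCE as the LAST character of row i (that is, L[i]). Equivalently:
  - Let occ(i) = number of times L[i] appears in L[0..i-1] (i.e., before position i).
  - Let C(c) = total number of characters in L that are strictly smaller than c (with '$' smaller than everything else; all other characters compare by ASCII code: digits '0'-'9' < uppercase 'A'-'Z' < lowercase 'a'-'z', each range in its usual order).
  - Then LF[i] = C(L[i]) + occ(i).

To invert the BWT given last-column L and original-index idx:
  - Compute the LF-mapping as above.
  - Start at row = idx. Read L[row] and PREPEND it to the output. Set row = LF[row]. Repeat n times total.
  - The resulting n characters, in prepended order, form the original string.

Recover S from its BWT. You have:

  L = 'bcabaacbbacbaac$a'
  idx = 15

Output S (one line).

LF mapping: 8 13 1 9 2 3 14 10 11 4 15 12 5 6 16 0 7
Walk LF starting at row 15, prepending L[row]:
  step 1: row=15, L[15]='$', prepend. Next row=LF[15]=0
  step 2: row=0, L[0]='b', prepend. Next row=LF[0]=8
  step 3: row=8, L[8]='b', prepend. Next row=LF[8]=11
  step 4: row=11, L[11]='b', prepend. Next row=LF[11]=12
  step 5: row=12, L[12]='a', prepend. Next row=LF[12]=5
  step 6: row=5, L[5]='a', prepend. Next row=LF[5]=3
  step 7: row=3, L[3]='b', prepend. Next row=LF[3]=9
  step 8: row=9, L[9]='a', prepend. Next row=LF[9]=4
  step 9: row=4, L[4]='a', prepend. Next row=LF[4]=2
  step 10: row=2, L[2]='a', prepend. Next row=LF[2]=1
  step 11: row=1, L[1]='c', prepend. Next row=LF[1]=13
  step 12: row=13, L[13]='a', prepend. Next row=LF[13]=6
  step 13: row=6, L[6]='c', prepend. Next row=LF[6]=14
  step 14: row=14, L[14]='c', prepend. Next row=LF[14]=16
  step 15: row=16, L[16]='a', prepend. Next row=LF[16]=7
  step 16: row=7, L[7]='b', prepend. Next row=LF[7]=10
  step 17: row=10, L[10]='c', prepend. Next row=LF[10]=15
Reversed output: cbaccacaaabaabbb$

Answer: cbaccacaaabaabbb$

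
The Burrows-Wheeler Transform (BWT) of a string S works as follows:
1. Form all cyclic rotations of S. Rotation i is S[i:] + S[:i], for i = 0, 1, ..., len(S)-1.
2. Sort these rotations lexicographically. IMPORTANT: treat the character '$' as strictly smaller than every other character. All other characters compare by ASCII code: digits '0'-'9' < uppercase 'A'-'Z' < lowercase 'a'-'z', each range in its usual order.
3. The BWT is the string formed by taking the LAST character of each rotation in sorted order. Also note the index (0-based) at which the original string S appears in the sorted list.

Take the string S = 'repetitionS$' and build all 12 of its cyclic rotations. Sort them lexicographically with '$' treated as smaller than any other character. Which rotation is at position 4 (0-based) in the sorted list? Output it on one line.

Answer: ionS$repetit

Derivation:
All 12 rotations (rotation i = S[i:]+S[:i]):
  rot[0] = repetitionS$
  rot[1] = epetitionS$r
  rot[2] = petitionS$re
  rot[3] = etitionS$rep
  rot[4] = titionS$repe
  rot[5] = itionS$repet
  rot[6] = tionS$repeti
  rot[7] = ionS$repetit
  rot[8] = onS$repetiti
  rot[9] = nS$repetitio
  rot[10] = S$repetition
  rot[11] = $repetitionS
Sorted (with $ < everything):
  sorted[0] = $repetitionS
  sorted[1] = S$repetition
  sorted[2] = epetitionS$r
  sorted[3] = etitionS$rep
  sorted[4] = ionS$repetit
  sorted[5] = itionS$repet
  sorted[6] = nS$repetitio
  sorted[7] = onS$repetiti
  sorted[8] = petitionS$re
  sorted[9] = repetitionS$
  sorted[10] = tionS$repeti
  sorted[11] = titionS$repe
sorted[4] = ionS$repetit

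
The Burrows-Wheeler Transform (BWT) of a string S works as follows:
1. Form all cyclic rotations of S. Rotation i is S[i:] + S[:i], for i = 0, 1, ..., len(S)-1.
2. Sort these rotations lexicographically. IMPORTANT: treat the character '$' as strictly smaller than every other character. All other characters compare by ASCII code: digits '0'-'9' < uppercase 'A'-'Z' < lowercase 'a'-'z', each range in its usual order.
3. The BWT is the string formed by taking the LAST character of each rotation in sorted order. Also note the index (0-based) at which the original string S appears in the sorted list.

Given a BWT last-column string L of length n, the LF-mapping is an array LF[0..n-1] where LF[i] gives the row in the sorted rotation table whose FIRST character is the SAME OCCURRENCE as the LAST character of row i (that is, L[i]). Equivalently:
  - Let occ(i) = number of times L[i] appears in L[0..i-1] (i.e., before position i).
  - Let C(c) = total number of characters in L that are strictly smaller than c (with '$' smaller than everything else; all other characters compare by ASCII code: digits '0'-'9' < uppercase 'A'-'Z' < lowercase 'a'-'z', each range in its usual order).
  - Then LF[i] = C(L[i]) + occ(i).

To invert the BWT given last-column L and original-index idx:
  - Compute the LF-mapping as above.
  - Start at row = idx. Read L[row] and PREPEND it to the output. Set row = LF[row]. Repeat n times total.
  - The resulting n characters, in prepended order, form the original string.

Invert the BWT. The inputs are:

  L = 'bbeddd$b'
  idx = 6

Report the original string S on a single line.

LF mapping: 1 2 7 4 5 6 0 3
Walk LF starting at row 6, prepending L[row]:
  step 1: row=6, L[6]='$', prepend. Next row=LF[6]=0
  step 2: row=0, L[0]='b', prepend. Next row=LF[0]=1
  step 3: row=1, L[1]='b', prepend. Next row=LF[1]=2
  step 4: row=2, L[2]='e', prepend. Next row=LF[2]=7
  step 5: row=7, L[7]='b', prepend. Next row=LF[7]=3
  step 6: row=3, L[3]='d', prepend. Next row=LF[3]=4
  step 7: row=4, L[4]='d', prepend. Next row=LF[4]=5
  step 8: row=5, L[5]='d', prepend. Next row=LF[5]=6
Reversed output: dddbebb$

Answer: dddbebb$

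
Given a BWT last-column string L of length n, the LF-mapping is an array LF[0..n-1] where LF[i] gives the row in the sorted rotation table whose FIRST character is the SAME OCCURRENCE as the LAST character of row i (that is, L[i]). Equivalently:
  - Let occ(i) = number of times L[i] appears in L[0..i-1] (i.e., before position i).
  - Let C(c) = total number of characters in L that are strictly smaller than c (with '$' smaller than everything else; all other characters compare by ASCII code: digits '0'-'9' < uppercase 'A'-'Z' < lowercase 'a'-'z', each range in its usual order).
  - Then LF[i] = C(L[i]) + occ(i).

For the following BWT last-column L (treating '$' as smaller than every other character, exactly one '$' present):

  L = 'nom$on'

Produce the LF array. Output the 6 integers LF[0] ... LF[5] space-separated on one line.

Answer: 2 4 1 0 5 3

Derivation:
Char counts: '$':1, 'm':1, 'n':2, 'o':2
C (first-col start): C('$')=0, C('m')=1, C('n')=2, C('o')=4
L[0]='n': occ=0, LF[0]=C('n')+0=2+0=2
L[1]='o': occ=0, LF[1]=C('o')+0=4+0=4
L[2]='m': occ=0, LF[2]=C('m')+0=1+0=1
L[3]='$': occ=0, LF[3]=C('$')+0=0+0=0
L[4]='o': occ=1, LF[4]=C('o')+1=4+1=5
L[5]='n': occ=1, LF[5]=C('n')+1=2+1=3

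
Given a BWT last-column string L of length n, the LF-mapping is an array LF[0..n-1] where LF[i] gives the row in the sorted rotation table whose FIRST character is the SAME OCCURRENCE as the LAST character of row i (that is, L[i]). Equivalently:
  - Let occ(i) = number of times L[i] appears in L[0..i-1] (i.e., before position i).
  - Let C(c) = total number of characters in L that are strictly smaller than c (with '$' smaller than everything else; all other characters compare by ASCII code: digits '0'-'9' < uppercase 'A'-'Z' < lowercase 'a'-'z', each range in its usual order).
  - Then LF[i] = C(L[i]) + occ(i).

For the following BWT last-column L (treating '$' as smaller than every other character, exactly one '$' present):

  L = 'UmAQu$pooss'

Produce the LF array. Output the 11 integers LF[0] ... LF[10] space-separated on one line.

Char counts: '$':1, 'A':1, 'Q':1, 'U':1, 'm':1, 'o':2, 'p':1, 's':2, 'u':1
C (first-col start): C('$')=0, C('A')=1, C('Q')=2, C('U')=3, C('m')=4, C('o')=5, C('p')=7, C('s')=8, C('u')=10
L[0]='U': occ=0, LF[0]=C('U')+0=3+0=3
L[1]='m': occ=0, LF[1]=C('m')+0=4+0=4
L[2]='A': occ=0, LF[2]=C('A')+0=1+0=1
L[3]='Q': occ=0, LF[3]=C('Q')+0=2+0=2
L[4]='u': occ=0, LF[4]=C('u')+0=10+0=10
L[5]='$': occ=0, LF[5]=C('$')+0=0+0=0
L[6]='p': occ=0, LF[6]=C('p')+0=7+0=7
L[7]='o': occ=0, LF[7]=C('o')+0=5+0=5
L[8]='o': occ=1, LF[8]=C('o')+1=5+1=6
L[9]='s': occ=0, LF[9]=C('s')+0=8+0=8
L[10]='s': occ=1, LF[10]=C('s')+1=8+1=9

Answer: 3 4 1 2 10 0 7 5 6 8 9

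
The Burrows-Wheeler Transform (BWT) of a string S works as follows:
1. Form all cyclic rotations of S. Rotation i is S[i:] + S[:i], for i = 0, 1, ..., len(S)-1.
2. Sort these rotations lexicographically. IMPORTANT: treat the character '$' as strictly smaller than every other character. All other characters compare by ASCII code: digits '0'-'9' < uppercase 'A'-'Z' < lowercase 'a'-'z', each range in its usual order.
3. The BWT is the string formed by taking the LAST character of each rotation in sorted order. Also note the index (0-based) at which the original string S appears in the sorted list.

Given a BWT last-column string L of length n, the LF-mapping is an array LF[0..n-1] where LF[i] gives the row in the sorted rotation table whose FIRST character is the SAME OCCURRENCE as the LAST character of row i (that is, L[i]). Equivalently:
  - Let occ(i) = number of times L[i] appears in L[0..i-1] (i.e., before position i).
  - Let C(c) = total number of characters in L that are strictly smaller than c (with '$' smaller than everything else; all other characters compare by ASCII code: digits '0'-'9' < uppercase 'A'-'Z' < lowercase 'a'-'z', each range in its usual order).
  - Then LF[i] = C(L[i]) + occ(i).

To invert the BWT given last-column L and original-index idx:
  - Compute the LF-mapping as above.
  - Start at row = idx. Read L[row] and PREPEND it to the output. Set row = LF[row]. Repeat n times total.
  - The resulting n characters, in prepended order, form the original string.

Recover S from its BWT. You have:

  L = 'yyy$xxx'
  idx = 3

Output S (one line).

LF mapping: 4 5 6 0 1 2 3
Walk LF starting at row 3, prepending L[row]:
  step 1: row=3, L[3]='$', prepend. Next row=LF[3]=0
  step 2: row=0, L[0]='y', prepend. Next row=LF[0]=4
  step 3: row=4, L[4]='x', prepend. Next row=LF[4]=1
  step 4: row=1, L[1]='y', prepend. Next row=LF[1]=5
  step 5: row=5, L[5]='x', prepend. Next row=LF[5]=2
  step 6: row=2, L[2]='y', prepend. Next row=LF[2]=6
  step 7: row=6, L[6]='x', prepend. Next row=LF[6]=3
Reversed output: xyxyxy$

Answer: xyxyxy$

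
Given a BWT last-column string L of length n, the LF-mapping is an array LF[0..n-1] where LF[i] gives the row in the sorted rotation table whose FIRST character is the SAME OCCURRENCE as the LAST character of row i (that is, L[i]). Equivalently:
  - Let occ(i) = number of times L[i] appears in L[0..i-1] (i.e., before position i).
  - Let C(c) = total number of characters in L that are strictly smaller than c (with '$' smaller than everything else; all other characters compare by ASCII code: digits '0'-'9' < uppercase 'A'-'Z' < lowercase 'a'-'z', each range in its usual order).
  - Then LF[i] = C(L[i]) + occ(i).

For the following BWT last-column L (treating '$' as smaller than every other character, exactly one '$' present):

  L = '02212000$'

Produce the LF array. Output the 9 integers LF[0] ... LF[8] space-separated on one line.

Char counts: '$':1, '0':4, '1':1, '2':3
C (first-col start): C('$')=0, C('0')=1, C('1')=5, C('2')=6
L[0]='0': occ=0, LF[0]=C('0')+0=1+0=1
L[1]='2': occ=0, LF[1]=C('2')+0=6+0=6
L[2]='2': occ=1, LF[2]=C('2')+1=6+1=7
L[3]='1': occ=0, LF[3]=C('1')+0=5+0=5
L[4]='2': occ=2, LF[4]=C('2')+2=6+2=8
L[5]='0': occ=1, LF[5]=C('0')+1=1+1=2
L[6]='0': occ=2, LF[6]=C('0')+2=1+2=3
L[7]='0': occ=3, LF[7]=C('0')+3=1+3=4
L[8]='$': occ=0, LF[8]=C('$')+0=0+0=0

Answer: 1 6 7 5 8 2 3 4 0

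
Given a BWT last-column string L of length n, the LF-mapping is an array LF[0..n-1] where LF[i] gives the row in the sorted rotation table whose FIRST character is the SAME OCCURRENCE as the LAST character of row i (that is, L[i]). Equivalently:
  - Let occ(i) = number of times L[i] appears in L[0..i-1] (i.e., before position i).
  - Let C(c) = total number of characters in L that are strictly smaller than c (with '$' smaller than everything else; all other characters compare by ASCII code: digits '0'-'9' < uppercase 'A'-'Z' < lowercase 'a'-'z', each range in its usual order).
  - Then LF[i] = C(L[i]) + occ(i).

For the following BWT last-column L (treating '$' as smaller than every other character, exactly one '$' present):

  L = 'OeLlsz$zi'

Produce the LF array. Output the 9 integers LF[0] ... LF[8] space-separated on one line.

Answer: 2 3 1 5 6 7 0 8 4

Derivation:
Char counts: '$':1, 'L':1, 'O':1, 'e':1, 'i':1, 'l':1, 's':1, 'z':2
C (first-col start): C('$')=0, C('L')=1, C('O')=2, C('e')=3, C('i')=4, C('l')=5, C('s')=6, C('z')=7
L[0]='O': occ=0, LF[0]=C('O')+0=2+0=2
L[1]='e': occ=0, LF[1]=C('e')+0=3+0=3
L[2]='L': occ=0, LF[2]=C('L')+0=1+0=1
L[3]='l': occ=0, LF[3]=C('l')+0=5+0=5
L[4]='s': occ=0, LF[4]=C('s')+0=6+0=6
L[5]='z': occ=0, LF[5]=C('z')+0=7+0=7
L[6]='$': occ=0, LF[6]=C('$')+0=0+0=0
L[7]='z': occ=1, LF[7]=C('z')+1=7+1=8
L[8]='i': occ=0, LF[8]=C('i')+0=4+0=4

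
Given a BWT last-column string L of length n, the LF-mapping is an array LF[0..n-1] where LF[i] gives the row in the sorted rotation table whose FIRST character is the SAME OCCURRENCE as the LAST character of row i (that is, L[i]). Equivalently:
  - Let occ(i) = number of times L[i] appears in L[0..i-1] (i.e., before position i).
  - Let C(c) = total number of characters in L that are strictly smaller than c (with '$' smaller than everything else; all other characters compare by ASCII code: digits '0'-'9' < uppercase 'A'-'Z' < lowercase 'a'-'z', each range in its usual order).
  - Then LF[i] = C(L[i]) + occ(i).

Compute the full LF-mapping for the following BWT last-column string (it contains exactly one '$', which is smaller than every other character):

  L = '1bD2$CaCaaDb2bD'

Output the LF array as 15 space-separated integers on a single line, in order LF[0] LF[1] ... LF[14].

Answer: 1 12 6 2 0 4 9 5 10 11 7 13 3 14 8

Derivation:
Char counts: '$':1, '1':1, '2':2, 'C':2, 'D':3, 'a':3, 'b':3
C (first-col start): C('$')=0, C('1')=1, C('2')=2, C('C')=4, C('D')=6, C('a')=9, C('b')=12
L[0]='1': occ=0, LF[0]=C('1')+0=1+0=1
L[1]='b': occ=0, LF[1]=C('b')+0=12+0=12
L[2]='D': occ=0, LF[2]=C('D')+0=6+0=6
L[3]='2': occ=0, LF[3]=C('2')+0=2+0=2
L[4]='$': occ=0, LF[4]=C('$')+0=0+0=0
L[5]='C': occ=0, LF[5]=C('C')+0=4+0=4
L[6]='a': occ=0, LF[6]=C('a')+0=9+0=9
L[7]='C': occ=1, LF[7]=C('C')+1=4+1=5
L[8]='a': occ=1, LF[8]=C('a')+1=9+1=10
L[9]='a': occ=2, LF[9]=C('a')+2=9+2=11
L[10]='D': occ=1, LF[10]=C('D')+1=6+1=7
L[11]='b': occ=1, LF[11]=C('b')+1=12+1=13
L[12]='2': occ=1, LF[12]=C('2')+1=2+1=3
L[13]='b': occ=2, LF[13]=C('b')+2=12+2=14
L[14]='D': occ=2, LF[14]=C('D')+2=6+2=8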